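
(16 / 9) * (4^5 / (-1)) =-16384 / 9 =-1820.44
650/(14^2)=325/98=3.32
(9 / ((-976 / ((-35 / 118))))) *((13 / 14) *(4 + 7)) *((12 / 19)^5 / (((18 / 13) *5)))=3613896 / 8911480301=0.00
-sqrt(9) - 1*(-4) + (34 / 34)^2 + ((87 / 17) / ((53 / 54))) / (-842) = 756293 / 379321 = 1.99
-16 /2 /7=-8 /7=-1.14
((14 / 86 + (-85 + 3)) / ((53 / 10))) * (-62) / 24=181815 / 4558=39.89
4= 4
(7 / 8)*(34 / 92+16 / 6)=2933 / 1104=2.66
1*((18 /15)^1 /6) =1 /5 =0.20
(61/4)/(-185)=-61/740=-0.08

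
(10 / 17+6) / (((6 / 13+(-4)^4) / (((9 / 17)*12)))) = 0.16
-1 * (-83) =83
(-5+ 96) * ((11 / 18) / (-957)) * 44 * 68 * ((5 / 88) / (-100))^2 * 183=-94367 / 9187200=-0.01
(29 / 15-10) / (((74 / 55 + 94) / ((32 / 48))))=-1331 / 23598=-0.06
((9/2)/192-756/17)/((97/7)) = -677019/211072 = -3.21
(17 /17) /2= 0.50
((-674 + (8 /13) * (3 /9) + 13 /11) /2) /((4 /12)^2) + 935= -598243 /286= -2091.76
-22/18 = -11/9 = -1.22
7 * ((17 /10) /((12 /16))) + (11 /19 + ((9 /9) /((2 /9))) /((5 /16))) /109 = 497167 /31065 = 16.00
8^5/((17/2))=65536/17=3855.06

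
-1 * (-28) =28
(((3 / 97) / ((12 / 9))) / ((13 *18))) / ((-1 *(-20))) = 0.00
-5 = -5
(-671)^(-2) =1 / 450241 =0.00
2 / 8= 1 / 4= 0.25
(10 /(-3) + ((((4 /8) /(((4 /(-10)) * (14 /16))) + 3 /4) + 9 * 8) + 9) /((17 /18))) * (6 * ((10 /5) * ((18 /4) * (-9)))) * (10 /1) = -47257830 /119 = -397124.62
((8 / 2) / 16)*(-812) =-203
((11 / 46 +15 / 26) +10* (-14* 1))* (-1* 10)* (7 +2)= 12526.56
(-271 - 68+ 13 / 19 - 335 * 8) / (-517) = 57348 / 9823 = 5.84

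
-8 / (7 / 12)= -96 / 7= -13.71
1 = 1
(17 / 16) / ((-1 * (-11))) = 17 / 176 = 0.10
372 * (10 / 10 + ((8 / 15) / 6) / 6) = 16988 / 45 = 377.51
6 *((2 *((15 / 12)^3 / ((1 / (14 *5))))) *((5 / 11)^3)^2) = 205078125 / 14172488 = 14.47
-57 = -57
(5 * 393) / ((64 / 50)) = 49125 / 32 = 1535.16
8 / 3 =2.67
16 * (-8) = -128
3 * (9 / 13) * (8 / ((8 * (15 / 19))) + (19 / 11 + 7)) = 20.76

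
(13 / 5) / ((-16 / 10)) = -13 / 8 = -1.62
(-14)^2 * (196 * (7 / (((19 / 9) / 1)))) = 2420208 / 19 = 127379.37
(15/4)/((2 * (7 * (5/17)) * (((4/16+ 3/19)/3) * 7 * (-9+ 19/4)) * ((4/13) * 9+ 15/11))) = -16302/299243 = -0.05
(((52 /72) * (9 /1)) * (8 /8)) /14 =13 /28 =0.46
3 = 3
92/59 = 1.56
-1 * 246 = -246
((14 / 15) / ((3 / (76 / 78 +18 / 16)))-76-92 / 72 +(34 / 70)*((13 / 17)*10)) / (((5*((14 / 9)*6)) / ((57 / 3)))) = -13614697 / 458640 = -29.68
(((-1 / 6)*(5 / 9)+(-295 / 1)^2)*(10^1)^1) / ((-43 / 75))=-1517876.29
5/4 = 1.25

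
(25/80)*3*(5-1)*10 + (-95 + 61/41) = -4593/82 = -56.01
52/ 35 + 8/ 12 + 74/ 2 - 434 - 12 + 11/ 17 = -725068/ 1785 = -406.20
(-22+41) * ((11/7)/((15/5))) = 9.95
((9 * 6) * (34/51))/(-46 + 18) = -9/7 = -1.29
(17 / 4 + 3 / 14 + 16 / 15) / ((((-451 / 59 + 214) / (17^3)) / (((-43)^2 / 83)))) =1245044564809 / 424420500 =2933.52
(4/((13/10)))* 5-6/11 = 2122/143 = 14.84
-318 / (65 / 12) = -3816 / 65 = -58.71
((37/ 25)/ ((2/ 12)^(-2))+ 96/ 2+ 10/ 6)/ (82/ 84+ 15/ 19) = 5950021/ 211350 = 28.15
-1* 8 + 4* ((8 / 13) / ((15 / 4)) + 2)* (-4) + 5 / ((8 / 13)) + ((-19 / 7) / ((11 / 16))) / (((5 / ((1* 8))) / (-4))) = -1109081 / 120120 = -9.23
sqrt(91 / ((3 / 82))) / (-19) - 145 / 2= -145 / 2 - sqrt(22386) / 57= -75.12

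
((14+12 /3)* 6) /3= 36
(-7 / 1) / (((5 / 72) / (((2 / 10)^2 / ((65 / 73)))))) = -4.53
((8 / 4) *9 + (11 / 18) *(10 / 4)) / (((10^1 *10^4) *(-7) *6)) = -703 / 151200000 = -0.00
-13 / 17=-0.76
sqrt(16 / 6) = 2 * sqrt(6) / 3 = 1.63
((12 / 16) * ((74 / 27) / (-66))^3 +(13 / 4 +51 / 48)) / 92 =16268800721 / 347072071104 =0.05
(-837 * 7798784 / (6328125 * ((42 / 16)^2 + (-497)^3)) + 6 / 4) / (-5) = -46423419499973 / 154743864843750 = -0.30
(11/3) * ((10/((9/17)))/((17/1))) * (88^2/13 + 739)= 1908610/351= 5437.64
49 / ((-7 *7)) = -1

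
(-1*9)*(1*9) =-81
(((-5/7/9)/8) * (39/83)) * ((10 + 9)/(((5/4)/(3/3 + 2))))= -247/1162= -0.21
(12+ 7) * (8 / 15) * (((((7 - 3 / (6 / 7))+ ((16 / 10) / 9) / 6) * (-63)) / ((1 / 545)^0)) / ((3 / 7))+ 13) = -3460052 / 675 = -5126.00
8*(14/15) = 112/15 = 7.47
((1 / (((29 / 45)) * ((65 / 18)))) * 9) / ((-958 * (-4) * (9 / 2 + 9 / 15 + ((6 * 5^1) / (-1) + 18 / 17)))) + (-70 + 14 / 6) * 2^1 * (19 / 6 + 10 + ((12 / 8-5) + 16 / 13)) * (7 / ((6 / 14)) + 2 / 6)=-24909239731745 / 1013404014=-24579.77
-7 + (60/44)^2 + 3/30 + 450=538401/1210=444.96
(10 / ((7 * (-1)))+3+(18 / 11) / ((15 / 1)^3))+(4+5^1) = 305264 / 28875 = 10.57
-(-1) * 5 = 5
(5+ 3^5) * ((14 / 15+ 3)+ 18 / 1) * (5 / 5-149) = -12075616 / 15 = -805041.07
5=5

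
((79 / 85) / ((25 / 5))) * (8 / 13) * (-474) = -299568 / 5525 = -54.22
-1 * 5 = -5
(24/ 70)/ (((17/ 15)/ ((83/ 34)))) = 1494/ 2023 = 0.74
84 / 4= 21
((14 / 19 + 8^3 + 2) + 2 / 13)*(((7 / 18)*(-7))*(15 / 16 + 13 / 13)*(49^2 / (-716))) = 231916650091 / 25466688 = 9106.67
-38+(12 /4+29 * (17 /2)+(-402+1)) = -379 /2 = -189.50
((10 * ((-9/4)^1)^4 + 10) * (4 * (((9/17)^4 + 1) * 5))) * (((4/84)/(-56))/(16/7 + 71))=-451536025/6774751872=-0.07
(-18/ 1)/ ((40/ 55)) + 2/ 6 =-293/ 12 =-24.42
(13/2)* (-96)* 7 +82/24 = -52375/12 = -4364.58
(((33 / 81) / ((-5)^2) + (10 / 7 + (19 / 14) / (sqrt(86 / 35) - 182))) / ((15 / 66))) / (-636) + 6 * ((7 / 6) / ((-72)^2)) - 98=-1517466711037037 / 15482996424000 + 209 * sqrt(3010) / 25804994040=-98.01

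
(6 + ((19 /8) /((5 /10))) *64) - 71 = 239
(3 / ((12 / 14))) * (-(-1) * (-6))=-21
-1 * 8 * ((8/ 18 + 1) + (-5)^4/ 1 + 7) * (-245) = 11173960/ 9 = 1241551.11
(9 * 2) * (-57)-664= -1690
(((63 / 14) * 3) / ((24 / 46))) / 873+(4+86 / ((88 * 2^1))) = 4821 / 1067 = 4.52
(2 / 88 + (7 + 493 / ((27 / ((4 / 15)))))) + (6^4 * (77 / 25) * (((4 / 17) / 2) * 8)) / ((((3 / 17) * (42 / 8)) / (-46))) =-16618927379 / 89100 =-186519.95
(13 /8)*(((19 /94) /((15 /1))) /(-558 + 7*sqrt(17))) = -1767 /44907560 - 133*sqrt(17) /269445360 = -0.00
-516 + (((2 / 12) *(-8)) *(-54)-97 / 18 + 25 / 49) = -395911 / 882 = -448.88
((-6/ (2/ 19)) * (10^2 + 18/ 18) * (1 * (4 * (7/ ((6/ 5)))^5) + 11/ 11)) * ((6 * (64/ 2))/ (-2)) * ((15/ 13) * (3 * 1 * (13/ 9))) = 2015864173220/ 27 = 74661636045.19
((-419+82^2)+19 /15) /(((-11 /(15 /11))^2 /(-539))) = -69526590 /1331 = -52236.36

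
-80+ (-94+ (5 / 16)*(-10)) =-1417 / 8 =-177.12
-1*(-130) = 130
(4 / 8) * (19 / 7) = 19 / 14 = 1.36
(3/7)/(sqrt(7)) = 3 * sqrt(7)/49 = 0.16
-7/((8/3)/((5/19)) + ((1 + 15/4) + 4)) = -420/1133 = -0.37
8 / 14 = 4 / 7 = 0.57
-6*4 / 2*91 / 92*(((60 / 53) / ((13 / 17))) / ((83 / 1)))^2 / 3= -7282800 / 5786009099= -0.00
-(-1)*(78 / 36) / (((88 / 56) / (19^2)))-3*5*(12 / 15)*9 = 25723 / 66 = 389.74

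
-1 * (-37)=37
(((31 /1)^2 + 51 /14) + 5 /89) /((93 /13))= 15626195 /115878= 134.85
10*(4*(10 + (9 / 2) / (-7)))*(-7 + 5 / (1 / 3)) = 20960 / 7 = 2994.29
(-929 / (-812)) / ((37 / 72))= 16722 / 7511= 2.23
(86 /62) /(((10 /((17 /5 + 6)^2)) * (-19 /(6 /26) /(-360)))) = 10258596 /191425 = 53.59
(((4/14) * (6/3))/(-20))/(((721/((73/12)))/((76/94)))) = -1387/7116270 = -0.00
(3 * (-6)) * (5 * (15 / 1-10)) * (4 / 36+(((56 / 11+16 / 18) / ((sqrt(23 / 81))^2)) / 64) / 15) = -30295 / 506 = -59.87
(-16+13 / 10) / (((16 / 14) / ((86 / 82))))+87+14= 87.51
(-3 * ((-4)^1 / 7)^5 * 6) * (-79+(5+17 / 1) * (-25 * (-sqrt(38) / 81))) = -1456128 / 16807+1126400 * sqrt(38) / 151263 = -40.73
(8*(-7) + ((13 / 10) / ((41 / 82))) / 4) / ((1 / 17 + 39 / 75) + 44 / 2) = -2.45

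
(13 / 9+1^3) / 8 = 11 / 36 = 0.31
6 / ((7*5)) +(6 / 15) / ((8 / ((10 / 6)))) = 107 / 420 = 0.25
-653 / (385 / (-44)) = 74.63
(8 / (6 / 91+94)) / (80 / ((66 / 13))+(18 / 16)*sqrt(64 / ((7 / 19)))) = 1093092 / 23200703- 891891*sqrt(133) / 232007030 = 0.00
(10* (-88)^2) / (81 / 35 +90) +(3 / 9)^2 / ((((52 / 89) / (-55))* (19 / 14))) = 442212155 / 532038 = 831.17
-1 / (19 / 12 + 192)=-12 / 2323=-0.01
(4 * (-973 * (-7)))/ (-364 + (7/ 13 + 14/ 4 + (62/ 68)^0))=-708344/ 9333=-75.90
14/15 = 0.93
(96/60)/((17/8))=64/85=0.75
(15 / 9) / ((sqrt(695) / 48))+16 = 16 * sqrt(695) / 139+16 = 19.03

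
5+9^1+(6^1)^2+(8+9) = 67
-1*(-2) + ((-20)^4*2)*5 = 1600002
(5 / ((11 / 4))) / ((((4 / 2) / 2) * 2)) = 10 / 11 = 0.91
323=323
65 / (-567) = -65 / 567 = -0.11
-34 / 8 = -17 / 4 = -4.25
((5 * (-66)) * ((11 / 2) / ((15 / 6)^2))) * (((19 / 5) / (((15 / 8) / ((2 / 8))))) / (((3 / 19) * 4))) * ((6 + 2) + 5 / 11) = -246202 / 125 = -1969.62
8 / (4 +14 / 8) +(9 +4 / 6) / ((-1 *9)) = 197 / 621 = 0.32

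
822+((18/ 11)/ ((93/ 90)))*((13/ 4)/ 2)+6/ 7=3940605/ 4774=825.43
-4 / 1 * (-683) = 2732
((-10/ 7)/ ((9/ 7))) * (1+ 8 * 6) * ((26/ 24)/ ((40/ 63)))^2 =-405769/ 2560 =-158.50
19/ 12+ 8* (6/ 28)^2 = 1147/ 588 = 1.95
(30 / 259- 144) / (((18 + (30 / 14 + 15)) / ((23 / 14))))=-142853 / 21238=-6.73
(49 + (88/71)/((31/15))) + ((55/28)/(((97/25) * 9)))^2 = 65233636133609/1315117608336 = 49.60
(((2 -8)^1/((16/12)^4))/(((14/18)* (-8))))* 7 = 2187/1024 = 2.14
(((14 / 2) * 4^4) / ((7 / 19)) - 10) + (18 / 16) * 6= 19443 / 4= 4860.75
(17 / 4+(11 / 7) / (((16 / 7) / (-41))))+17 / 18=-3311 / 144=-22.99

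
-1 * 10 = -10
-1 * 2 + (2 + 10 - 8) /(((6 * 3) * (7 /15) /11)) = 68 /21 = 3.24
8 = 8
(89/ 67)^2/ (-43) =-7921/ 193027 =-0.04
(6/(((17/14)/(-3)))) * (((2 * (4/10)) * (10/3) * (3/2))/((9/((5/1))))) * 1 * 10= -5600/17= -329.41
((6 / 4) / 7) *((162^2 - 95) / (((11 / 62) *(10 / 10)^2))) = 2431857 / 77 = 31582.56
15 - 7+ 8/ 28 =8.29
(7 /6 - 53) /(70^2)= -311 /29400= -0.01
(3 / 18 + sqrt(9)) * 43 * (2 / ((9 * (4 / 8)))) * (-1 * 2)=-3268 / 27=-121.04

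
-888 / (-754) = 444 / 377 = 1.18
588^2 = 345744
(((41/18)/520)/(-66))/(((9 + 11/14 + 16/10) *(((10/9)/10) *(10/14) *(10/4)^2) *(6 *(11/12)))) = -2009/940260750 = -0.00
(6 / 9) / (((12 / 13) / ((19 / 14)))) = 247 / 252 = 0.98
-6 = -6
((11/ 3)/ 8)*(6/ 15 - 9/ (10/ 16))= -77/ 12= -6.42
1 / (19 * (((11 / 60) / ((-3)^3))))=-1620 / 209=-7.75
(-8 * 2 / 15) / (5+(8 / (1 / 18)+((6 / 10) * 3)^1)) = -8 / 1131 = -0.01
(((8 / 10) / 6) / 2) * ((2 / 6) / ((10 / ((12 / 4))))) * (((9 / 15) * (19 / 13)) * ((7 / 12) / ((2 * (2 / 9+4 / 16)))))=399 / 110500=0.00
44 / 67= 0.66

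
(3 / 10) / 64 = 3 / 640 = 0.00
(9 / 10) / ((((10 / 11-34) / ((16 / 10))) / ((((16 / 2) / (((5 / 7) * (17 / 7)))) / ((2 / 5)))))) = -2772 / 5525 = -0.50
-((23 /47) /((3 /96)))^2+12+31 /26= -13326409 /57434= -232.03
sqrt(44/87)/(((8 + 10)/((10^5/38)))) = 50000*sqrt(957)/14877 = 103.97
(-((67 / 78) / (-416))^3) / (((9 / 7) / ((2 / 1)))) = 2105341 / 153736260747264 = 0.00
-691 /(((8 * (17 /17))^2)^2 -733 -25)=-691 /3338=-0.21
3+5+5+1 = 14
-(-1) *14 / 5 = 14 / 5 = 2.80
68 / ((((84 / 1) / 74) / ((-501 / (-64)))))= 105043 / 224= 468.94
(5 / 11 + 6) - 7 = -0.55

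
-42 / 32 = -21 / 16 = -1.31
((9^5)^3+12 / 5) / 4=1029455660473257 / 20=51472783023662.85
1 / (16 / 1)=1 / 16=0.06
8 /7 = 1.14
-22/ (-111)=22/ 111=0.20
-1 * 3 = -3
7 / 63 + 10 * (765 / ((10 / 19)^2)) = 497099 / 18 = 27616.61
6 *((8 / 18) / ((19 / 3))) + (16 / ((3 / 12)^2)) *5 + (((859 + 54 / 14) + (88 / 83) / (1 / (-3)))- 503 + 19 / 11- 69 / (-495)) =271387877 / 165585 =1638.96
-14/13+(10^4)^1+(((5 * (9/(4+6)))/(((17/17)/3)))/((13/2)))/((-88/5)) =11438633/1144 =9998.81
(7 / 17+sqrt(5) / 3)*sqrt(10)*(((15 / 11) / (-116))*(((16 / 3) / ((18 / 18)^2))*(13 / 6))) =-650*sqrt(2) / 2871 - 910*sqrt(10) / 16269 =-0.50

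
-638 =-638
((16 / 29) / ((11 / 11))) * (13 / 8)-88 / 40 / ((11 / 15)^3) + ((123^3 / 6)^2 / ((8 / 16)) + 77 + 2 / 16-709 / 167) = 901878409034257911 / 4688024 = 192379221828.70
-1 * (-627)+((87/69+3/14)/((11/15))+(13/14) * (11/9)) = 10043905/15939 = 630.15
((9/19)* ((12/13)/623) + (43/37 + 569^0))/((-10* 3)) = -6157238/85403955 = -0.07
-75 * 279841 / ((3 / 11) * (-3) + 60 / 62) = -2385644525 / 17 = -140332030.88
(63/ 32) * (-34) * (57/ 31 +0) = -61047/ 496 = -123.08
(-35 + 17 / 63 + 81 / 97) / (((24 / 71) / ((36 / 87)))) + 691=230210215 / 354438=649.51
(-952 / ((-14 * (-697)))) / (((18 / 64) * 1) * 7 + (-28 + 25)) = 128 / 1353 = 0.09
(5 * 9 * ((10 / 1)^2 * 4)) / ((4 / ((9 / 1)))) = 40500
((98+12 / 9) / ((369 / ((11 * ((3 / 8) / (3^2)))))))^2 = 2686321 / 176464656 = 0.02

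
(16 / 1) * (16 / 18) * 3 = 128 / 3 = 42.67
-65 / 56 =-1.16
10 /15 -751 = -2251 /3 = -750.33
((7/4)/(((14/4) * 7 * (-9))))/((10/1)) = -1/1260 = -0.00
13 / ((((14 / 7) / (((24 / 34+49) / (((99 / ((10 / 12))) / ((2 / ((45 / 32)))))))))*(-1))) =-175760 / 45441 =-3.87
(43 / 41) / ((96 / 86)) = 1849 / 1968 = 0.94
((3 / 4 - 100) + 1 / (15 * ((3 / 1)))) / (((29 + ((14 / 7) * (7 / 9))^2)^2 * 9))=-1446741 / 129540500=-0.01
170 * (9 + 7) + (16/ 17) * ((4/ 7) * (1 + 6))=46304/ 17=2723.76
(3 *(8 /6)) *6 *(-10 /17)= -240 /17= -14.12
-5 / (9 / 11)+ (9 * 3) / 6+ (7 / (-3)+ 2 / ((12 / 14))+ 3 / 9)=-23 / 18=-1.28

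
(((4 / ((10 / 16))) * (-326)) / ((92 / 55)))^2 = 823001344 / 529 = 1555768.14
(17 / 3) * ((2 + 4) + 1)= 119 / 3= 39.67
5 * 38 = 190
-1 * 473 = -473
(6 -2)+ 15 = 19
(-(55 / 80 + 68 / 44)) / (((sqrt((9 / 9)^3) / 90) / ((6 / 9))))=-5895 / 44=-133.98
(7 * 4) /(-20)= -7 /5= -1.40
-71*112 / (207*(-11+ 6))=7.68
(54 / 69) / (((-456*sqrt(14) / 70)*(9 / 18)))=-15*sqrt(14) / 874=-0.06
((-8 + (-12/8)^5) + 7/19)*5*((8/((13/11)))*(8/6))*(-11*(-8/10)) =-4480388/741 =-6046.41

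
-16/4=-4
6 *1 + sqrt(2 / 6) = 6.58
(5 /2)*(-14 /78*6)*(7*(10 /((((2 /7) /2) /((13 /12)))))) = -8575 /6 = -1429.17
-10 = -10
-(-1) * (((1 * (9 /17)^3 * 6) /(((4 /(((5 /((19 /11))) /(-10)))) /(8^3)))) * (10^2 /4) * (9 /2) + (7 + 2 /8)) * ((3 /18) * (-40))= 6914880685 /280041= 24692.39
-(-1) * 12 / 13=12 / 13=0.92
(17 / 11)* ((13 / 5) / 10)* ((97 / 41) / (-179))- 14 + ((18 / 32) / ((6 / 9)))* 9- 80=-5580735117 / 64583200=-86.41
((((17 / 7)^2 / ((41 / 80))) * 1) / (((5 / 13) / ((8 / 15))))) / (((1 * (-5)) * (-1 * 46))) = 240448 / 3465525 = 0.07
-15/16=-0.94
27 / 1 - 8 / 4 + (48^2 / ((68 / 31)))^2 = 318843961 / 289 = 1103266.30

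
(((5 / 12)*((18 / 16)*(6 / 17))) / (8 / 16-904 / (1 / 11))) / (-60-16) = 15 / 68517344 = 0.00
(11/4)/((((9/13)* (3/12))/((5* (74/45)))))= 10582/81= 130.64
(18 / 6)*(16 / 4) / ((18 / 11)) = 7.33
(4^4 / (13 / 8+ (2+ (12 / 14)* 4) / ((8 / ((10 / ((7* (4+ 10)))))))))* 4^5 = 154726.42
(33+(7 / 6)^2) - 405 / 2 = -6053 / 36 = -168.14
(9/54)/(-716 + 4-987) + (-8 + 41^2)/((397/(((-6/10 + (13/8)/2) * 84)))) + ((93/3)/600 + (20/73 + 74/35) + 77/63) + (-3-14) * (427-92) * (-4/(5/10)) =45638.88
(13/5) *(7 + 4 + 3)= 182/5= 36.40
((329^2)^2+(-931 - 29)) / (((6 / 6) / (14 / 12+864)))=60818343211111 / 6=10136390535185.17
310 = 310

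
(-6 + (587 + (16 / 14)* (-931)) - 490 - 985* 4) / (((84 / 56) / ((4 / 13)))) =-39304 / 39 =-1007.79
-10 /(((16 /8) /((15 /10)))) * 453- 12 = -6819 /2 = -3409.50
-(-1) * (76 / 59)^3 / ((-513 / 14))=-323456 / 5545233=-0.06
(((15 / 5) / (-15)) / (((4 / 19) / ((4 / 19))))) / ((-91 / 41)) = 41 / 455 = 0.09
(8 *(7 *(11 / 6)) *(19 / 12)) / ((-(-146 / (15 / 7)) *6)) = 1045 / 2628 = 0.40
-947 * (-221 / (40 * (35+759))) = 209287 / 31760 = 6.59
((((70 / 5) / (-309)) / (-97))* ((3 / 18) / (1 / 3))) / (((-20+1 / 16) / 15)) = -560 / 3187129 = -0.00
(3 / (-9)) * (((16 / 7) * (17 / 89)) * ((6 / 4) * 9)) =-1224 / 623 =-1.96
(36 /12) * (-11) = -33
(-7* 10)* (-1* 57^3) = 12963510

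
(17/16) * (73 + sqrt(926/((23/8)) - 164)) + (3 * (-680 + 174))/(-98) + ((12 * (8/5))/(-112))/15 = 51 * sqrt(2323)/184 + 1823601/19600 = 106.40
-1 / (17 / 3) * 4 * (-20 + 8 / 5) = 1104 / 85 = 12.99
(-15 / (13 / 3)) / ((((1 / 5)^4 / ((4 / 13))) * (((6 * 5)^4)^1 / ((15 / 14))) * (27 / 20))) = -125 / 191646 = -0.00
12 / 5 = 2.40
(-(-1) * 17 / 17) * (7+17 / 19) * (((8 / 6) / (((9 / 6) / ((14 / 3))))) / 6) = 5.46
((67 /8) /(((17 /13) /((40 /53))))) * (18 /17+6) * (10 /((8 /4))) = 2613000 /15317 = 170.59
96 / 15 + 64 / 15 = 32 / 3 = 10.67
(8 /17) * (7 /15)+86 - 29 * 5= -14989 /255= -58.78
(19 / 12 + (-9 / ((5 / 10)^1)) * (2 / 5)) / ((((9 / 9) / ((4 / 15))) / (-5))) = 337 / 45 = 7.49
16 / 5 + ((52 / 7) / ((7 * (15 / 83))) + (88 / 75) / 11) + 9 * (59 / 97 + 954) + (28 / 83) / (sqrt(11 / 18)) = 84 * sqrt(22) / 913 + 1021972593 / 118825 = 8601.08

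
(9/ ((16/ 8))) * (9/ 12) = 27/ 8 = 3.38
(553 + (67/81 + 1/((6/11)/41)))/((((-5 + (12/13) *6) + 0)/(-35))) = -6623305/162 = -40884.60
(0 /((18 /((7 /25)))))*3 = 0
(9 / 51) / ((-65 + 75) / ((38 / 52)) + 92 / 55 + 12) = 3135 / 485996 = 0.01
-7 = -7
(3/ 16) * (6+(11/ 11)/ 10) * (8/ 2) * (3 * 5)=549/ 8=68.62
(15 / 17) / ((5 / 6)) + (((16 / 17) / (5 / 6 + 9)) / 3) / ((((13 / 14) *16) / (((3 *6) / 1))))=14310 / 13039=1.10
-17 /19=-0.89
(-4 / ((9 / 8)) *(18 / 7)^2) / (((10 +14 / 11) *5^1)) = -3168 / 7595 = -0.42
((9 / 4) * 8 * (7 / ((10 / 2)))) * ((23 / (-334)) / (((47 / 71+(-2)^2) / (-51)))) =5246829 / 276385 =18.98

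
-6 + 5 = -1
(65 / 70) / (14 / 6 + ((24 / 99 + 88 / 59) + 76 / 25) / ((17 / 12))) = 10757175 / 66069346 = 0.16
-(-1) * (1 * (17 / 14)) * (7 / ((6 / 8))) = 34 / 3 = 11.33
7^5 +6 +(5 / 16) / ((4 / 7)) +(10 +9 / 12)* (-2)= 1074691 / 64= 16792.05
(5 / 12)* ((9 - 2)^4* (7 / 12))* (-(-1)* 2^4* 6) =168070 / 3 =56023.33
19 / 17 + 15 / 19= 616 / 323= 1.91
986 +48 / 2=1010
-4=-4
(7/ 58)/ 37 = 7/ 2146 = 0.00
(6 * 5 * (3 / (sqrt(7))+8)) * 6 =540 * sqrt(7) / 7+1440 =1644.10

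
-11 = -11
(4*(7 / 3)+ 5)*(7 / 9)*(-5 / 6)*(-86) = 798.95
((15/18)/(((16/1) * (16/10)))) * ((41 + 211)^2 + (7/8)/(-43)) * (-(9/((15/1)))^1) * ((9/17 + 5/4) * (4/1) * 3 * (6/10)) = -23789606841/1497088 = -15890.59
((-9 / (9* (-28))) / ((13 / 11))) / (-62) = -11 / 22568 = -0.00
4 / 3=1.33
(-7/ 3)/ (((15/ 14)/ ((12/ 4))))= -98/ 15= -6.53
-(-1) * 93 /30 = 31 /10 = 3.10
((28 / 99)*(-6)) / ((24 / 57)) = -133 / 33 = -4.03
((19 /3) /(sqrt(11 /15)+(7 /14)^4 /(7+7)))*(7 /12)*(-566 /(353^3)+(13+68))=-132684055824040 /72832008998451+5944245700916992*sqrt(165) /218496026995353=347.64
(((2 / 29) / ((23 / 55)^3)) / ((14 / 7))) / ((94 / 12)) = 0.06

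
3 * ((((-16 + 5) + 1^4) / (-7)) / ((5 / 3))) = 18 / 7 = 2.57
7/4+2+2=23/4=5.75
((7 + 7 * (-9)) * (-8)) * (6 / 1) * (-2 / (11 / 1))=-5376 / 11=-488.73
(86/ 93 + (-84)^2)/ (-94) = -328147/ 4371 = -75.07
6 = 6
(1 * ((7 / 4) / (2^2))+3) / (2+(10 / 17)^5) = 78092135 / 47035424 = 1.66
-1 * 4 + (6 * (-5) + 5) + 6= -23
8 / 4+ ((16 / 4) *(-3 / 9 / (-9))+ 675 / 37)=20371 / 999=20.39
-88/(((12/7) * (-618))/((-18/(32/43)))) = -3311/1648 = -2.01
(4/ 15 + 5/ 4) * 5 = 91/ 12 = 7.58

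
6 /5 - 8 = -34 /5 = -6.80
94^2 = 8836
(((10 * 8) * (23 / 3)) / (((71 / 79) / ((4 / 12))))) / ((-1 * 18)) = -72680 / 5751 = -12.64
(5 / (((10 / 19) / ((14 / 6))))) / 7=19 / 6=3.17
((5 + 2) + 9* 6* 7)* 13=5005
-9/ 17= -0.53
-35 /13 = -2.69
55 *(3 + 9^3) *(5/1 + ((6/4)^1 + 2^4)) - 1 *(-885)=906735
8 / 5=1.60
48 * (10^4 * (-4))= -1920000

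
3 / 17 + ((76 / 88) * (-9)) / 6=-837 / 748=-1.12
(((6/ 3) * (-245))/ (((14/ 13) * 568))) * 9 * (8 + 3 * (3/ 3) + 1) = -86.51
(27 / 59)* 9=243 / 59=4.12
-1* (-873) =873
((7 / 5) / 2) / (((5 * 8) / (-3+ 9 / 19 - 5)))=-0.13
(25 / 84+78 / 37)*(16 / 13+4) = 127109 / 10101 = 12.58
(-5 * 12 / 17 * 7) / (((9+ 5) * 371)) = -30 / 6307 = -0.00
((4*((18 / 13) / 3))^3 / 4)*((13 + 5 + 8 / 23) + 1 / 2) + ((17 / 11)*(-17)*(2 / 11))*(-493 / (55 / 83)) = 1205088238922 / 336283805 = 3583.55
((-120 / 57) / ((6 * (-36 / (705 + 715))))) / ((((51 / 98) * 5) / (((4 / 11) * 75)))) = 13916000 / 95931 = 145.06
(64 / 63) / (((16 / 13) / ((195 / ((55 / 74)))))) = 50024 / 231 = 216.55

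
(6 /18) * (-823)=-823 /3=-274.33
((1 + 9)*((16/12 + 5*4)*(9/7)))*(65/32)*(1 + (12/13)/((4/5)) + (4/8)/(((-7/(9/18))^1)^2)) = 1201.42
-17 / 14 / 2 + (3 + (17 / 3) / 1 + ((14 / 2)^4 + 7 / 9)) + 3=608035 / 252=2412.84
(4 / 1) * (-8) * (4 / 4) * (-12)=384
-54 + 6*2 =-42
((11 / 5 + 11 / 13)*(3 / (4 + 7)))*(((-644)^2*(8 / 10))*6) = 1653839.56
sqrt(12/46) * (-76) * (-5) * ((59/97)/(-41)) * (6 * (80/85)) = -16.26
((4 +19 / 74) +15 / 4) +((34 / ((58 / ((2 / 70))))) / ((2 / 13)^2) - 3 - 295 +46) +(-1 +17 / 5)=-9046459 / 37555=-240.89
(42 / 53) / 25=42 / 1325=0.03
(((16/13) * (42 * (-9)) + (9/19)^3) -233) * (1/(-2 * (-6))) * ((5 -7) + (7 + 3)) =-124499332/267501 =-465.42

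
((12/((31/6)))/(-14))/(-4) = 9/217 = 0.04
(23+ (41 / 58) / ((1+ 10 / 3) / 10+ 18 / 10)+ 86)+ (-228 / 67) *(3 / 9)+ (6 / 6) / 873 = 183504797 / 1696239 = 108.18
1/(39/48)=16/13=1.23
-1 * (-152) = 152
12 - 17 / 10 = 103 / 10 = 10.30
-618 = -618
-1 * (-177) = 177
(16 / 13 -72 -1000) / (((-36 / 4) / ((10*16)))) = 742400 / 39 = 19035.90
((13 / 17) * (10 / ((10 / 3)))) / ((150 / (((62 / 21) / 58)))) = 403 / 517650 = 0.00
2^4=16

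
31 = 31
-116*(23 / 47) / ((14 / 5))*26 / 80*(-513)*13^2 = 751749687 / 1316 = 571238.36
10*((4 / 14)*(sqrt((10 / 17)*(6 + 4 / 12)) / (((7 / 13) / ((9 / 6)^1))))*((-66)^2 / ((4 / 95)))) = 13449150*sqrt(9690) / 833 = 1589321.38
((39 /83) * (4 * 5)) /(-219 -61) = -39 /1162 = -0.03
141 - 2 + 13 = 152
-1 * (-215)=215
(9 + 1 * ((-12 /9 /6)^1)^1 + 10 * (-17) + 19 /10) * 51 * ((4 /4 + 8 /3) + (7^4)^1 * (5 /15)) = -32664242 /5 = -6532848.40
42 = 42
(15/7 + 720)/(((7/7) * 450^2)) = 337/94500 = 0.00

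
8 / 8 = 1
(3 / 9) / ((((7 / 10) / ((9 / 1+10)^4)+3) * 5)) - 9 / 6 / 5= -32580313 / 117289110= -0.28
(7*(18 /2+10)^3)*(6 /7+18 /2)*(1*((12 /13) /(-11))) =-5679252 /143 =-39715.05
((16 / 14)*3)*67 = 1608 / 7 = 229.71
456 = 456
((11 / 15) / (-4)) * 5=-11 / 12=-0.92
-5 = -5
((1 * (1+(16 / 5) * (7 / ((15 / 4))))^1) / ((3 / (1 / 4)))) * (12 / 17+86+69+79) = 136.39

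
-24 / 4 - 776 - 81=-863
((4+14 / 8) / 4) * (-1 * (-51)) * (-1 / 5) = -1173 / 80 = -14.66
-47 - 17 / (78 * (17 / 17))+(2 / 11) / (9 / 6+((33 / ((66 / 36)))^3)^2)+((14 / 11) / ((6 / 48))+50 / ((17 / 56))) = 127.67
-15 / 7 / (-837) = 5 / 1953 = 0.00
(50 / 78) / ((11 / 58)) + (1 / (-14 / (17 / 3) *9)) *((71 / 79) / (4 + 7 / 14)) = 64777249 / 19216197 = 3.37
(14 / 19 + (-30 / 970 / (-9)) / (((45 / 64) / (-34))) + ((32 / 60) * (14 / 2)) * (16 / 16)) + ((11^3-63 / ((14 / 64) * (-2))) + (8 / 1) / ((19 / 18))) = 369943913 / 248805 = 1486.88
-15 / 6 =-5 / 2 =-2.50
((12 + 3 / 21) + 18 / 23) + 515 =84996 / 161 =527.93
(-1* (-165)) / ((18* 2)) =55 / 12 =4.58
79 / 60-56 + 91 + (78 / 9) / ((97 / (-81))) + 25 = 314743 / 5820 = 54.08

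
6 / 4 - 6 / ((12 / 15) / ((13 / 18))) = -47 / 12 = -3.92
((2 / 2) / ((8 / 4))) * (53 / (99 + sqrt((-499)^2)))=0.04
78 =78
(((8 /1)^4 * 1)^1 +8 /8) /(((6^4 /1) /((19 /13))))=77843 /16848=4.62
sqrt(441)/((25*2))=21/50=0.42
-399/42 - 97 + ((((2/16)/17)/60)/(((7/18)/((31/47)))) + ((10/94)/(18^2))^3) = -223766119418662117/2101094423749440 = -106.50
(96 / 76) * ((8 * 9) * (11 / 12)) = 1584 / 19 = 83.37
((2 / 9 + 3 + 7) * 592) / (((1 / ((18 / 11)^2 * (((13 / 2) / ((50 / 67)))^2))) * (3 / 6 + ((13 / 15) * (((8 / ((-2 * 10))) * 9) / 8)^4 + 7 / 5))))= 635127.77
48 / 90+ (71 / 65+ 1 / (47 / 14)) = 17629 / 9165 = 1.92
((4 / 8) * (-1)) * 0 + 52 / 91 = 4 / 7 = 0.57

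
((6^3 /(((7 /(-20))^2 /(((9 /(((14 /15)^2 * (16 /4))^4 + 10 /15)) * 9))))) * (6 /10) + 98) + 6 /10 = 31488119311510751 /46490047530535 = 677.31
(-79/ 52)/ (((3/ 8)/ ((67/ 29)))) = -9.36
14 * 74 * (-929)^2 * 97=86728716172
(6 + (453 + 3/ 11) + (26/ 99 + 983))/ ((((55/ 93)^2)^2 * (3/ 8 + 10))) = 1136.63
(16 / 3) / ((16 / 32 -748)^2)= 64 / 6705075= 0.00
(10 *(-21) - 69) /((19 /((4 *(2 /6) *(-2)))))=744 /19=39.16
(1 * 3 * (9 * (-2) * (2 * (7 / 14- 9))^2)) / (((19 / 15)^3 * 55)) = -10534050 / 75449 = -139.62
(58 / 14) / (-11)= -29 / 77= -0.38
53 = 53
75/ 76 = 0.99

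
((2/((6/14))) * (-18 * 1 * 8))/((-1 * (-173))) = -672/173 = -3.88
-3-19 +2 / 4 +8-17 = -61 / 2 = -30.50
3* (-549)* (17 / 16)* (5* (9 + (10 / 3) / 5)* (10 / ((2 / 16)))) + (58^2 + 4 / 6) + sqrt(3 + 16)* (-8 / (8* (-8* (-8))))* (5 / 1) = -20289181 / 3- 5* sqrt(19) / 64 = -6763060.67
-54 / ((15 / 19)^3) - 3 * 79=-346.74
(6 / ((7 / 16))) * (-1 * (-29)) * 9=25056 / 7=3579.43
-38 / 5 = -7.60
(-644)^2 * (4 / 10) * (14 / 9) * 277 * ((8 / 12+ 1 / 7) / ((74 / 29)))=113273525792 / 4995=22677382.54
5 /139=0.04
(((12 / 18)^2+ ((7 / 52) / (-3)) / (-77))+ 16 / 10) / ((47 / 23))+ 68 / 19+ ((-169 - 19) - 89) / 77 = 158053241 / 160900740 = 0.98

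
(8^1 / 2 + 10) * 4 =56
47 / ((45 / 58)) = 2726 / 45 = 60.58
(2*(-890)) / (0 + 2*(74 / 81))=-36045 / 37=-974.19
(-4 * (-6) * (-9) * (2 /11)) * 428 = -184896 /11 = -16808.73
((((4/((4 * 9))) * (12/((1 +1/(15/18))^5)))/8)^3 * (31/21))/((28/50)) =23651123046875/265271967750571501104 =0.00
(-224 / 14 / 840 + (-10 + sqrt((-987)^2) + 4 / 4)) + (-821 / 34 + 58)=3612247 / 3570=1011.83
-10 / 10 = -1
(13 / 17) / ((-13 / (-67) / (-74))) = -4958 / 17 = -291.65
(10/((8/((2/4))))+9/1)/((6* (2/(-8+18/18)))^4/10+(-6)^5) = -924385/746724096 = -0.00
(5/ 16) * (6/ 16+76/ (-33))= -2545/ 4224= -0.60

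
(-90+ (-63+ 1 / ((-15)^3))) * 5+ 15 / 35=-764.57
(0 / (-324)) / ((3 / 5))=0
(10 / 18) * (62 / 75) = 62 / 135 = 0.46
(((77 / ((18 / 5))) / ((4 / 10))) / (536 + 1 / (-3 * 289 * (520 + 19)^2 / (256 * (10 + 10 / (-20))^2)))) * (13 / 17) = 123594896425 / 1620102862176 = 0.08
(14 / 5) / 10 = 7 / 25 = 0.28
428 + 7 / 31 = 13275 / 31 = 428.23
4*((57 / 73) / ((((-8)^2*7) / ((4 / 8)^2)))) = 57 / 32704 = 0.00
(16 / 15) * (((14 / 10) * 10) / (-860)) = -56 / 3225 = -0.02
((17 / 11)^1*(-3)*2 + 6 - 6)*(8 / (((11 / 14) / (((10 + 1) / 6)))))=-1904 / 11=-173.09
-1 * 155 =-155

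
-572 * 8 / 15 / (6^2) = -1144 / 135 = -8.47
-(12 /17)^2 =-144 /289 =-0.50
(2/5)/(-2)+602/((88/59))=88751/220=403.41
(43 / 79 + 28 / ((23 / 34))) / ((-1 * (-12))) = 25399 / 7268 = 3.49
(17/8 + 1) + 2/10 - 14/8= 63/40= 1.58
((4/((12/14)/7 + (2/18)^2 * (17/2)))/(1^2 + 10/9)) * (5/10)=142884/34295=4.17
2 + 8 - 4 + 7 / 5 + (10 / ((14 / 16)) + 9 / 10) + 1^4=1451 / 70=20.73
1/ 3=0.33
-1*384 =-384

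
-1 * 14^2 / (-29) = 196 / 29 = 6.76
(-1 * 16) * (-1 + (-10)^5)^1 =1600016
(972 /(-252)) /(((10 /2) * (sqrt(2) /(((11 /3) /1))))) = -2.00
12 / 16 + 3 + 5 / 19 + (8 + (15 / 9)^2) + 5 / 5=10801 / 684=15.79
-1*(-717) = 717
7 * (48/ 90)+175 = 2681/ 15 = 178.73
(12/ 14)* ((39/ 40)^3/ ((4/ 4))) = 177957/ 224000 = 0.79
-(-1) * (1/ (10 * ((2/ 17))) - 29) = -563/ 20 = -28.15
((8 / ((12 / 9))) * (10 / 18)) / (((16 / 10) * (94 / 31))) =775 / 1128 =0.69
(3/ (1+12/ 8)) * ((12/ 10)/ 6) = 6/ 25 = 0.24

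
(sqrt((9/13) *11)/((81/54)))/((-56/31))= -31 *sqrt(143)/364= -1.02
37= 37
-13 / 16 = -0.81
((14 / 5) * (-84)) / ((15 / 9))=-3528 / 25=-141.12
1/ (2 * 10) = 1/ 20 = 0.05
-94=-94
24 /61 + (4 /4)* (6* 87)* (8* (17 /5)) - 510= 13688.79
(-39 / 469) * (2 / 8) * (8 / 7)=-78 / 3283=-0.02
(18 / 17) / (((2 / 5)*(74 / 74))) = 45 / 17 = 2.65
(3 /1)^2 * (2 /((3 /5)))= 30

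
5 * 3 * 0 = 0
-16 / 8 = -2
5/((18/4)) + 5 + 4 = 10.11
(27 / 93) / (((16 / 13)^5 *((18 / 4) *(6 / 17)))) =6311981 / 97517568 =0.06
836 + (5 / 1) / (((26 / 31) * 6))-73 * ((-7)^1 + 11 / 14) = 1409375 / 1092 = 1290.64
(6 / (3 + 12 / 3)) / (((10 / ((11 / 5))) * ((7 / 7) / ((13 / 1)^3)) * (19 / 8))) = 580008 / 3325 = 174.44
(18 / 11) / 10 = 0.16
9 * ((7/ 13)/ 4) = 1.21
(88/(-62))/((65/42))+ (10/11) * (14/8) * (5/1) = 311969/44330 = 7.04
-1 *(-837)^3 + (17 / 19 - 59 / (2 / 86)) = 11141100621 / 19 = 586373716.89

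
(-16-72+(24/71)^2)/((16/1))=-55379/10082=-5.49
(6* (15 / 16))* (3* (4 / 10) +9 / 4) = 621 / 32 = 19.41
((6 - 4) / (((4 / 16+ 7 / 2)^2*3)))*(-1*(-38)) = 1216 / 675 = 1.80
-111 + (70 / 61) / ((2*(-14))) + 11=-12205 / 122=-100.04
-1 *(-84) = 84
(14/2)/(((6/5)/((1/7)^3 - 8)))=-13715/294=-46.65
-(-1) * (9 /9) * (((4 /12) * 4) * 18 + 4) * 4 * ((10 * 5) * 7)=39200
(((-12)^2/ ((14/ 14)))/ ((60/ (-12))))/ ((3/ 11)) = -528/ 5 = -105.60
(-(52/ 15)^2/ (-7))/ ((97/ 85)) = 45968/ 30555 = 1.50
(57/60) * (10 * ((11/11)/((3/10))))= 95/3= 31.67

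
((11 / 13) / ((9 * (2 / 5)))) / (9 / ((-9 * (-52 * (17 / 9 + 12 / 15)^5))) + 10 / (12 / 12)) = 570623341222 / 24277761577161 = 0.02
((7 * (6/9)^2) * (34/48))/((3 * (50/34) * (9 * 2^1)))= 2023/72900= 0.03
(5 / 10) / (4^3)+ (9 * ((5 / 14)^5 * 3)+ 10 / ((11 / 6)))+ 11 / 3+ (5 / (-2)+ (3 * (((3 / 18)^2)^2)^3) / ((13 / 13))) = 910299964282253 / 134145662644224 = 6.79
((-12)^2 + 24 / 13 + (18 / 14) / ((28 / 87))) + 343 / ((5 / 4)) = 5404831 / 12740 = 424.24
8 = 8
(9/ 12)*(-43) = -129/ 4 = -32.25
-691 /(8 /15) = -10365 /8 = -1295.62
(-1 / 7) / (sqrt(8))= -0.05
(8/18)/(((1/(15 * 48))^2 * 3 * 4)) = 19200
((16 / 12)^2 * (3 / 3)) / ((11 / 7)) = 112 / 99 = 1.13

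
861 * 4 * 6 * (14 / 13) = 289296 / 13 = 22253.54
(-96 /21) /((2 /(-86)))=1376 /7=196.57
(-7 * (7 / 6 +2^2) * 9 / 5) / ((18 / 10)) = -217 / 6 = -36.17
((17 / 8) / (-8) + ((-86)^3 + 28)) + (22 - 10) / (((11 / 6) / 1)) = -447759291 / 704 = -636021.72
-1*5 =-5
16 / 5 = 3.20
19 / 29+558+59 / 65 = 1054776 / 1885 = 559.56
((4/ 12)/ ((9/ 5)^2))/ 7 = 25/ 1701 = 0.01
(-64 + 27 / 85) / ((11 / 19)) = -102847 / 935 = -110.00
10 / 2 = 5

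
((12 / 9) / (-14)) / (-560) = 1 / 5880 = 0.00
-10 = -10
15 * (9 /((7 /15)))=2025 /7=289.29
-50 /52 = -25 /26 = -0.96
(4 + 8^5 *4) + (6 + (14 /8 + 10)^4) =38436673 /256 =150143.25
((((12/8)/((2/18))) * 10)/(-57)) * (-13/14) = 585/266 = 2.20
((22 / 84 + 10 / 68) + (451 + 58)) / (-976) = -181859 / 348432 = -0.52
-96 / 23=-4.17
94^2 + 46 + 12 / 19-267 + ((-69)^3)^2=2050445262236 / 19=107918171696.63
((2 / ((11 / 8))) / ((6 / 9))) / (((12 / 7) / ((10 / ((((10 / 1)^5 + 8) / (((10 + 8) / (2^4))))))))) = 35 / 244464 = 0.00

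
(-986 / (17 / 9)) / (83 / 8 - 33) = 4176 / 181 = 23.07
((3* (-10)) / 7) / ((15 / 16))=-32 / 7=-4.57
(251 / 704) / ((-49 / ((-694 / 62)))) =87097 / 1069376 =0.08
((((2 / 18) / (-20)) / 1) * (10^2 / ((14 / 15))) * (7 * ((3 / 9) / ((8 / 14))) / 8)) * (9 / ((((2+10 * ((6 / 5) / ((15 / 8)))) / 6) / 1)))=-125 / 64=-1.95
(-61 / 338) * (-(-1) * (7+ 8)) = -915 / 338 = -2.71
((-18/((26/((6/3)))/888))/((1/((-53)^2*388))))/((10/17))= -148077086688/65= -2278109025.97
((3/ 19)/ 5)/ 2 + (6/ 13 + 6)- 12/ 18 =43057/ 7410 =5.81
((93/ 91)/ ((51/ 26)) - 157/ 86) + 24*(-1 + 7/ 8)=-44053/ 10234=-4.30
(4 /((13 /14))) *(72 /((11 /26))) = 8064 /11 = 733.09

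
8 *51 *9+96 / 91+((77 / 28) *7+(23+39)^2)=2743215 / 364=7536.30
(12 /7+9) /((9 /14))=50 /3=16.67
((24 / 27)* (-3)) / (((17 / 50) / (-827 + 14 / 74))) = 12236800 / 1887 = 6484.79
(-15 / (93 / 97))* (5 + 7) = -5820 / 31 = -187.74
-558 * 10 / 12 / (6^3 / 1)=-155 / 72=-2.15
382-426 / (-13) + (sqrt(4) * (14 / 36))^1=48619 / 117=415.55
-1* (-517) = 517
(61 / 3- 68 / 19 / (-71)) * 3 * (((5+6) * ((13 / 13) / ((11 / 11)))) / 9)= 907423 / 12141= 74.74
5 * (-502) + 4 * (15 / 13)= -32570 / 13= -2505.38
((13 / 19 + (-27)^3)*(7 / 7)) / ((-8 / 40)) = 1869820 / 19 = 98411.58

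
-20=-20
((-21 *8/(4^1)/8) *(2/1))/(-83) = 21/166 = 0.13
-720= -720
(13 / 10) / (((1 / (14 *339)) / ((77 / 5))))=2375373 / 25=95014.92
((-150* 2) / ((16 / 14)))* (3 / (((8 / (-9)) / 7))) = 6201.56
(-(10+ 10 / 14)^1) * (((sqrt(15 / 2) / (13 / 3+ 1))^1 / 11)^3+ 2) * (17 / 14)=-26.02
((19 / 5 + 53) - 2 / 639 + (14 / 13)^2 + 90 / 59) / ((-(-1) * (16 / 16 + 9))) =947470208 / 159286725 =5.95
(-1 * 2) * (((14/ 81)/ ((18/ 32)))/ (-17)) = 448/ 12393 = 0.04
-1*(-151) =151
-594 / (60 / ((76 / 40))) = -1881 / 100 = -18.81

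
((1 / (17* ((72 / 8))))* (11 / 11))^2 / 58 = 1 / 1357722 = 0.00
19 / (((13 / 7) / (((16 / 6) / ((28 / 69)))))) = 874 / 13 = 67.23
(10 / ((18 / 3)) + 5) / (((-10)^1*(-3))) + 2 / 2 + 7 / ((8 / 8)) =74 / 9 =8.22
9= 9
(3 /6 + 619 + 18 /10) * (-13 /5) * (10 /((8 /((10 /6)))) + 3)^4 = -372771577243 /345600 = -1078621.46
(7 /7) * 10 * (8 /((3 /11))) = 880 /3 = 293.33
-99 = -99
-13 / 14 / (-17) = 13 / 238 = 0.05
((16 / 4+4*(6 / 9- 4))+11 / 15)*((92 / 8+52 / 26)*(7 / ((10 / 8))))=-16254 / 25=-650.16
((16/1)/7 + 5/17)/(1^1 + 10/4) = 614/833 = 0.74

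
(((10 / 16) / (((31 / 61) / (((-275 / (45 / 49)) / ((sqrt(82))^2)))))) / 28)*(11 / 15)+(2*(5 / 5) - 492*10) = -10801602719 / 2196288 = -4918.12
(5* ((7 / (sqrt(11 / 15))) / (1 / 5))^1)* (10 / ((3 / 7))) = 12250* sqrt(165) / 33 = 4768.31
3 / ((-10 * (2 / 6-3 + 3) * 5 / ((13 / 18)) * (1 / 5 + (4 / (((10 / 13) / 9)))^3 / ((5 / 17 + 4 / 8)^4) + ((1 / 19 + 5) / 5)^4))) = -0.00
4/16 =1/4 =0.25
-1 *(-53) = 53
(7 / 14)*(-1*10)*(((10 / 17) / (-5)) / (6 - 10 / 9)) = 0.12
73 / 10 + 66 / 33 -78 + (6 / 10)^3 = -17121 / 250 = -68.48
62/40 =31/20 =1.55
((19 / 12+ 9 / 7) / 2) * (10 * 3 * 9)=387.32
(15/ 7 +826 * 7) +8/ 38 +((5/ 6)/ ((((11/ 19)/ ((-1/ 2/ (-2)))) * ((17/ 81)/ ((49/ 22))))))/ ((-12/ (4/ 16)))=405111658813/ 70036736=5784.27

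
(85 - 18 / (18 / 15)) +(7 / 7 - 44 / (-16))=295 / 4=73.75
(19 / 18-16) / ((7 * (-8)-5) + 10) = 269 / 918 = 0.29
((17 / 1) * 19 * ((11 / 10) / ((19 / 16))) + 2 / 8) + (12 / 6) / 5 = 5997 / 20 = 299.85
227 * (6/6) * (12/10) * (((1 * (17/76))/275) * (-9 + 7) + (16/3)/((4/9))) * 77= 597700761/2375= 251663.48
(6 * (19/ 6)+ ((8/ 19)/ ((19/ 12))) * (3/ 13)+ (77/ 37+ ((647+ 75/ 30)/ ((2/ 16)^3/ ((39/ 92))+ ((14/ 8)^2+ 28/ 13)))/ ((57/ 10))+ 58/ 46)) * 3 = 13811037720213/ 104088923809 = 132.68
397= 397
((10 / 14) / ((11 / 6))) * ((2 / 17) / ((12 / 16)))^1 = 80 / 1309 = 0.06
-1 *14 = -14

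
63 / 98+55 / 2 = 197 / 7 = 28.14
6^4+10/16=10373/8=1296.62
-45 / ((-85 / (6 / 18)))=3 / 17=0.18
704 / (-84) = -176 / 21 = -8.38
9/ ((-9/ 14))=-14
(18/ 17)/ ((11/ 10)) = 180/ 187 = 0.96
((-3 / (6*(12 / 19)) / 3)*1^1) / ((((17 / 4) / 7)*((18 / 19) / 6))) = -2527 / 918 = -2.75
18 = 18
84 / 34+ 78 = 1368 / 17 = 80.47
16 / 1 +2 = 18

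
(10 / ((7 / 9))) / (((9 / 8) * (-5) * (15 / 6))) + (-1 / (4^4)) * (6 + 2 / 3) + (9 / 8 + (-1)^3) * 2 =-4639 / 6720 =-0.69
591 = 591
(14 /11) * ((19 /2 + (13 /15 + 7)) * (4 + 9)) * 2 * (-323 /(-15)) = 30627506 /2475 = 12374.75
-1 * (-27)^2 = -729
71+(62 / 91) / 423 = 2733065 / 38493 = 71.00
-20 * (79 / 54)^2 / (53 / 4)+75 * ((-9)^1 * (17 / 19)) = -445731155 / 734103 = -607.18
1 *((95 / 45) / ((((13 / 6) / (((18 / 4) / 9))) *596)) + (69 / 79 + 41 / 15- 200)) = -601051181 / 3060460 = -196.39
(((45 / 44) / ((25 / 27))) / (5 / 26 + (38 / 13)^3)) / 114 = 59319 / 154087340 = 0.00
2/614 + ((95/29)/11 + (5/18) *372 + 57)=47194225/293799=160.63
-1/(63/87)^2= -841/441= -1.91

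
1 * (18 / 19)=18 / 19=0.95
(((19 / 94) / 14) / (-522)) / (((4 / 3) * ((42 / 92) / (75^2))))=-273125 / 1068592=-0.26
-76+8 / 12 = -226 / 3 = -75.33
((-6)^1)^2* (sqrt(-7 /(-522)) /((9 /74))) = 148* sqrt(406) /87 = 34.28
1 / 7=0.14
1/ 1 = 1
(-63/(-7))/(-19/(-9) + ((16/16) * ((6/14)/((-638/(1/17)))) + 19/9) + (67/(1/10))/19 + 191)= 116843958/2992313273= 0.04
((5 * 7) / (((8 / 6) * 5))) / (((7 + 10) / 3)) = 63 / 68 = 0.93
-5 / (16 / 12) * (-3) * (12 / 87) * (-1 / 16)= -45 / 464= -0.10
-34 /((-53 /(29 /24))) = 493 /636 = 0.78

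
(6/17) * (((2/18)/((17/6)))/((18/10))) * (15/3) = 100/2601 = 0.04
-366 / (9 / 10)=-1220 / 3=-406.67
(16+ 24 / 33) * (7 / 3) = 1288 / 33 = 39.03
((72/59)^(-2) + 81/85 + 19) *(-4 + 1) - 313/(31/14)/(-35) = -263337043/4553280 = -57.83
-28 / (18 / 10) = -140 / 9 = -15.56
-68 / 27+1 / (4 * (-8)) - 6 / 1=-7387 / 864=-8.55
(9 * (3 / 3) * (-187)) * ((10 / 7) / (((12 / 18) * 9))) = -400.71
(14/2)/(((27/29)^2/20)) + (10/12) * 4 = 120170/729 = 164.84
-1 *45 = -45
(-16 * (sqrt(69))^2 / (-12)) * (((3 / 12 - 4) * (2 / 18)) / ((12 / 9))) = -28.75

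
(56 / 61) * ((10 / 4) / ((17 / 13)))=1820 / 1037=1.76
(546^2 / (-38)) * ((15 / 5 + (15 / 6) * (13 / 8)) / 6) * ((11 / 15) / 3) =-2257.30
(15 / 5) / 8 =3 / 8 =0.38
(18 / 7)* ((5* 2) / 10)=2.57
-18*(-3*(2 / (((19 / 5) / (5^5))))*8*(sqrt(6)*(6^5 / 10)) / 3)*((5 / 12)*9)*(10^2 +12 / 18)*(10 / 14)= 6604740000000*sqrt(6) / 133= 121640923937.97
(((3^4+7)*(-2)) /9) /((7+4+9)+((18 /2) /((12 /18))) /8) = -2816 /3123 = -0.90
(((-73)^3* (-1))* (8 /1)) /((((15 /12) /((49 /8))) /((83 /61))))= 6328528556 /305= 20749273.95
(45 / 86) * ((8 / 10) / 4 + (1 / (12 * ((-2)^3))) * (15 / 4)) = 927 / 11008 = 0.08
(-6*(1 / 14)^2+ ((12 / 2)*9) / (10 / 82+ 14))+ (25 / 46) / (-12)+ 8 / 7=25531211 / 5220264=4.89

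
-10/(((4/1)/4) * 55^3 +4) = -10/166379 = -0.00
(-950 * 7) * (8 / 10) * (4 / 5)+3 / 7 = -29789 / 7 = -4255.57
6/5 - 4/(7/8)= -118/35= -3.37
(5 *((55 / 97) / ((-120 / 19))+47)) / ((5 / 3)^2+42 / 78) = 21295365 / 301088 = 70.73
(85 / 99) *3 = 85 / 33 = 2.58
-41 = -41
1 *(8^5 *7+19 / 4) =917523 / 4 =229380.75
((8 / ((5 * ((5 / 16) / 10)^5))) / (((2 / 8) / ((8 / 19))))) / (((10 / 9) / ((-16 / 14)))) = -309237645312 / 3325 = -93003803.10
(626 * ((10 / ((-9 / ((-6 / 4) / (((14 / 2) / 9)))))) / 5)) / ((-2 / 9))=-8451 / 7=-1207.29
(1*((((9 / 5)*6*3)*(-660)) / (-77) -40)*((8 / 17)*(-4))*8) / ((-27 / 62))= 26411008 / 3213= 8220.05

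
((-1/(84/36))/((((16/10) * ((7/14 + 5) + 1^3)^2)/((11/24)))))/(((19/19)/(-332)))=4565/4732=0.96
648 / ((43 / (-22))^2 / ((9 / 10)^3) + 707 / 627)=1086029208 / 10672561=101.76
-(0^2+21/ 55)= -21/ 55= -0.38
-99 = -99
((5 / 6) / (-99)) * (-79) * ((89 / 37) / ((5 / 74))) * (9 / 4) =7031 / 132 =53.27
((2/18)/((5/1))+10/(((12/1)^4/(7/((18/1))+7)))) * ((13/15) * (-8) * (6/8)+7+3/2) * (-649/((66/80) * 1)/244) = -0.27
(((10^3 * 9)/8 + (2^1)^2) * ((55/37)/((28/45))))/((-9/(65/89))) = -20180875/92204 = -218.87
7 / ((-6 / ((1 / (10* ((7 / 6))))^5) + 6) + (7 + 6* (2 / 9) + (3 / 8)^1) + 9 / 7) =-31752 / 5882377451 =-0.00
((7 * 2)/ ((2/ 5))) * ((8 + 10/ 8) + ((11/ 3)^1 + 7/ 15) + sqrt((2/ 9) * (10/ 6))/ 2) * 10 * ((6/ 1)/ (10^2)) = 287.44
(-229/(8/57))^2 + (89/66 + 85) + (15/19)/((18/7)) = 35610748185/13376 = 2662286.80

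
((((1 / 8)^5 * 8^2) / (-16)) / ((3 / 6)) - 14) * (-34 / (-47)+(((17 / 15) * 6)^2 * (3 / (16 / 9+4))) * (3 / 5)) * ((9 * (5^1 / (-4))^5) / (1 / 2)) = 14908634816625 / 1281359872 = 11635.01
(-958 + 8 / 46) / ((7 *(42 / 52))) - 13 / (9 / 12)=-631384 / 3381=-186.74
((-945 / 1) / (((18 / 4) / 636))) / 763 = -19080 / 109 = -175.05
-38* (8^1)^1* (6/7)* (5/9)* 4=-12160/21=-579.05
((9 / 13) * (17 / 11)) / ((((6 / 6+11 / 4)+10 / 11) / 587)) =359244 / 2665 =134.80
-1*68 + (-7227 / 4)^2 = 52228441 / 16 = 3264277.56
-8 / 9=-0.89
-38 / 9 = -4.22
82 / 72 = 41 / 36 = 1.14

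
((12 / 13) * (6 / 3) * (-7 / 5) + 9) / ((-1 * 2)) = -417 / 130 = -3.21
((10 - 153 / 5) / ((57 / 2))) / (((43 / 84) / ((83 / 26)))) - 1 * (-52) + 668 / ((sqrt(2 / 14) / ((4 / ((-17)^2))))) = 2672 * sqrt(7) / 289 + 2522088 / 53105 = 71.95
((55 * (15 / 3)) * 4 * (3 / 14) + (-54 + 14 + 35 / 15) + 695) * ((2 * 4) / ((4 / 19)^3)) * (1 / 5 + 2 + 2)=64316843 / 20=3215842.15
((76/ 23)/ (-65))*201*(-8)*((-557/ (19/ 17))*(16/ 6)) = -108636.98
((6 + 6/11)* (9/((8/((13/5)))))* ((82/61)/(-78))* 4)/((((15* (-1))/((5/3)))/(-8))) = -3936/3355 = -1.17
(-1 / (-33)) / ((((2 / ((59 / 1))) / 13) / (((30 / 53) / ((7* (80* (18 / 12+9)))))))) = 767 / 685608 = 0.00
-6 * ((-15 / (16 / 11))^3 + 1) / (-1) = -13464087 / 2048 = -6574.26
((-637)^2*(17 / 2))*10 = 34490365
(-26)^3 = -17576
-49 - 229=-278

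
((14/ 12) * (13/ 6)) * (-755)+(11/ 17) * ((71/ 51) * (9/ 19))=-377174807/ 197676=-1908.05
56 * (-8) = -448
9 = 9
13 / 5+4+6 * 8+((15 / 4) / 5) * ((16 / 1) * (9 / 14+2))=86.31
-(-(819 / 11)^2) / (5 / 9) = 6036849 / 605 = 9978.26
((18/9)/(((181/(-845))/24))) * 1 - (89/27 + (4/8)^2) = -4449803/19548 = -227.63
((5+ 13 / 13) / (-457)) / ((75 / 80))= -32 / 2285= -0.01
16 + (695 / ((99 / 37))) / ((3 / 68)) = 1753372 / 297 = 5903.61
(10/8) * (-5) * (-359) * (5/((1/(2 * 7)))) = 314125/2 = 157062.50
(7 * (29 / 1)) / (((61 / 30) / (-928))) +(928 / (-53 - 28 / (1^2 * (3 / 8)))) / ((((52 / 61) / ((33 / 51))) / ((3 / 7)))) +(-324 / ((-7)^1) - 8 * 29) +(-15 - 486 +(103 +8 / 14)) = -3369692991734 / 36142561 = -93233.38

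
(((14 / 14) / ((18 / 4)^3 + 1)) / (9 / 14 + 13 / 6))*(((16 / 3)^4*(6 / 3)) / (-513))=-7340032 / 602283033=-0.01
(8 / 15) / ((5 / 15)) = 8 / 5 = 1.60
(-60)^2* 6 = 21600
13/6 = 2.17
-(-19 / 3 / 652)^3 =6859 / 7483530816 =0.00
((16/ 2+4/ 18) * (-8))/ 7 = -9.40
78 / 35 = 2.23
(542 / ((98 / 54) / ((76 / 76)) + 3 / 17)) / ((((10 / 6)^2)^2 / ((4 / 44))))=10075509 / 3141875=3.21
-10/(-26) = 5/13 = 0.38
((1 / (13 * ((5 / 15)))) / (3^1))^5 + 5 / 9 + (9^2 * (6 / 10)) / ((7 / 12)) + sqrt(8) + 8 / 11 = 2 * sqrt(2) + 108836749262 / 1286530245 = 87.43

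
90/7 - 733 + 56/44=-55353/77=-718.87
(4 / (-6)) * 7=-14 / 3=-4.67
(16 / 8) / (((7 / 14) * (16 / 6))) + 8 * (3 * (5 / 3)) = 83 / 2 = 41.50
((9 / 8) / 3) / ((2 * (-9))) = -1 / 48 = -0.02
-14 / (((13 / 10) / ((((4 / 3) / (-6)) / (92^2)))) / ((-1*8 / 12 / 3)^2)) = 70 / 5013333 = 0.00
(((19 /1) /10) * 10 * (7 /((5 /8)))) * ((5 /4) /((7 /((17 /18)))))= 323 /9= 35.89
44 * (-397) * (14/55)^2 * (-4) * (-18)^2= 403377408/275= 1466826.94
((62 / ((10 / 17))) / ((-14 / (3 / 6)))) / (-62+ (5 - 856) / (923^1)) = 0.06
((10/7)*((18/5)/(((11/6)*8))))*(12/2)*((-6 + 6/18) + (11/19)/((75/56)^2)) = -10280322/914375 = -11.24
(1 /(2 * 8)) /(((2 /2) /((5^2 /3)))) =25 /48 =0.52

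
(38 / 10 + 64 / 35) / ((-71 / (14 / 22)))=-197 / 3905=-0.05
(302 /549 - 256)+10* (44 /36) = -133532 /549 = -243.23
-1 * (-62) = 62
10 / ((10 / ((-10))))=-10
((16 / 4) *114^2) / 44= 12996 / 11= 1181.45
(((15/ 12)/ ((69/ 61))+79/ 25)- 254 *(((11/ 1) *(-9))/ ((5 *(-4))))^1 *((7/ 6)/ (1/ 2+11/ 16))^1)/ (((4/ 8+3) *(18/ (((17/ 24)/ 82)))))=-2743478513/ 16254302400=-0.17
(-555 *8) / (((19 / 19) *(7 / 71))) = -315240 / 7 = -45034.29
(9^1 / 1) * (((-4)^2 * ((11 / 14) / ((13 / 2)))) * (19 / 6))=5016 / 91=55.12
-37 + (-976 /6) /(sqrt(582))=-37- 244*sqrt(582) /873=-43.74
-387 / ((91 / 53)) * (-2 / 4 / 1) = 20511 / 182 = 112.70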